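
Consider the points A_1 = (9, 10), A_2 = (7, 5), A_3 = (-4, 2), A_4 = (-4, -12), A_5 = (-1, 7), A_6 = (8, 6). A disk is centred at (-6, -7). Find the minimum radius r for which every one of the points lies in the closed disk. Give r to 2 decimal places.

22.67

The required radius is the distance from (-6, -7) to the farthest point.
Squared distances: 514, 313, 85, 29, 221, 365.
Maximum is 514, attained at A_1.
r = √514 ≈ 22.67.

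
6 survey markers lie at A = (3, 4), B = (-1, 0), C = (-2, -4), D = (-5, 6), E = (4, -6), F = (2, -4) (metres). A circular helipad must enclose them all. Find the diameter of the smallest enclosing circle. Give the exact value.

15

A smallest enclosing disk is always determined by at most three of the input points on its boundary.
The farthest pair is D–E with squared distance 225. The circle on this segment as diameter has centre (-0.5, 0) and r² = 225/4 = 56.25.
Check A: distance² to centre = 28.25 ≤ 56.25, so it lies inside.
All remaining points lie in this disk, and no smaller disk contains both endpoints, so this is the minimum enclosing circle.
Diameter = 2r = 2√(56.25) = 15.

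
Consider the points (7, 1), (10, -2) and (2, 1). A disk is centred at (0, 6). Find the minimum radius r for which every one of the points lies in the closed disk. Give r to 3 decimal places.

12.806

The required radius is the distance from (0, 6) to the farthest point.
Squared distances: 74, 164, 29.
Maximum is 164, attained at (10, -2).
r = √164 ≈ 12.806.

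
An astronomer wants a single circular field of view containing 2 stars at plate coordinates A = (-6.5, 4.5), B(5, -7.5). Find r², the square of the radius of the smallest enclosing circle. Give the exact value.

The smallest circle enclosing two points has them as diameter endpoints.
Centre = midpoint = (-0.75, -1.5); r² = |AB|²/4 = 276.25/4 = 69.0625.

69.0625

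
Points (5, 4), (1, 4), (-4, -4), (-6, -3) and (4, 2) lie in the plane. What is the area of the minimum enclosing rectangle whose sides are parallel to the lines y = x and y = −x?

In coordinates u = x + y, v = x − y the rectangle is axis-aligned; the map (x,y)→(u,v) scales areas by 2.
u-values: 9, 5, -8, -9, 6; range = 9 − (-9) = 18.
v-values: 1, -3, 0, -3, 2; range = 2 − (-3) = 5.
Area = (18 × 5) / 2 = 45.

45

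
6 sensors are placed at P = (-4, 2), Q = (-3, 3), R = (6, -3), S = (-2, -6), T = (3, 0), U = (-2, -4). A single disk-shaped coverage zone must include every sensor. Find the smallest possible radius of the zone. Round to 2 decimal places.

5.63

The minimum enclosing circle of a finite set is fixed by two of the points (as a diameter) or three (as a circumcircle).
The minimum enclosing circle is determined by three boundary points: P, R, S.
Their circumcentre is (5/7, -15/14) with r² = 6205/196.
The farthest remaining point Q is at distance² 5953/196 ≤ 6205/196.
r = √(6205/196) ≈ 5.63.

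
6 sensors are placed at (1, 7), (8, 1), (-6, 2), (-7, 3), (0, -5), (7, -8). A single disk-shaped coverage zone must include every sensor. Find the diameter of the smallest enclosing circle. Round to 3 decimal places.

By Welzl's lemma the MEC is supported by two points (diametrically opposite) or three points (on a circumcircle).
The minimum enclosing circle is determined by three boundary points: (1, 7), (-7, 3), (7, -8).
Their circumcentre is (11/24, -23/12) with r² = 45965/576.
The farthest remaining point (8, 1) is at distance² 37661/576 ≤ 45965/576.
Diameter = 2r = 2√(45965/576) ≈ 17.866.

17.866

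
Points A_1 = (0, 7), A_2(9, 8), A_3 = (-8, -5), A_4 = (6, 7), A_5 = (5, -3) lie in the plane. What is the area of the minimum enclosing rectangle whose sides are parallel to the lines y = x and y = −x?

In coordinates u = x + y, v = x − y the rectangle is axis-aligned; the map (x,y)→(u,v) scales areas by 2.
u-values: 7, 17, -13, 13, 2; range = 17 − (-13) = 30.
v-values: -7, 1, -3, -1, 8; range = 8 − (-7) = 15.
Area = (30 × 15) / 2 = 225.

225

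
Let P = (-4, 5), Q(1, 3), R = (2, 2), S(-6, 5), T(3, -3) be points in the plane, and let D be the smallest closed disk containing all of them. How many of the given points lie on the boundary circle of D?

A smallest enclosing disk is always determined by at most three of the input points on its boundary.
The farthest pair is S–T with squared distance 145. The circle on this segment as diameter has centre (-1.5, 1) and r² = 145/4 = 36.25.
Check P: distance² to centre = 22.25 ≤ 36.25, so it lies inside.
All remaining points lie in this disk, and no smaller disk contains both endpoints, so this is the minimum enclosing circle.
The points at distance exactly r from the centre are S, T — 2 points.

2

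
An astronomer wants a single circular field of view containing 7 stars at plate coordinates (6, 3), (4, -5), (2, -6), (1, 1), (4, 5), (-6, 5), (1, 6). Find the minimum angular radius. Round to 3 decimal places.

7.094

By Welzl's lemma the MEC is supported by two points (diametrically opposite) or three points (on a circumcircle).
The minimum enclosing circle is determined by three boundary points: (6, 3), (4, -5), (-6, 5).
Their circumcentre is (-0.6, 0.4) with r² = 50.32.
The farthest remaining point (2, -6) is at distance² 47.72 ≤ 50.32.
r = √(50.32) ≈ 7.094.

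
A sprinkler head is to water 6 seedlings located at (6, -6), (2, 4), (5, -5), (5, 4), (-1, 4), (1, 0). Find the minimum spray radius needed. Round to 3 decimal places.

By Welzl's lemma the MEC is supported by two points (diametrically opposite) or three points (on a circumcircle).
The farthest pair is (6, -6)–(-1, 4) with squared distance 149. The circle on this segment as diameter has centre (2.5, -1) and r² = 149/4 = 37.25.
Check (2, 4): distance² to centre = 25.25 ≤ 37.25, so it lies inside.
All remaining points lie in this disk, and no smaller disk contains both endpoints, so this is the minimum enclosing circle.
r = √(37.25) ≈ 6.103.

6.103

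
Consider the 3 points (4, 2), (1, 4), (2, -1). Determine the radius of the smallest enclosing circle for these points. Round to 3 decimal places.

Call the three points A, B, C in the order given.
Side lengths²: AB² = 13, AC² = 13, BC² = 26.
Since BC² = 26 ≥ 13 + 13 = 26, the angle opposite BC is not acute, so the smallest enclosing circle has BC as diameter.
Centre = midpoint of BC = (1.5, 1.5), r² = 26/4 = 6.5.
r = √(6.5) ≈ 2.550.

2.550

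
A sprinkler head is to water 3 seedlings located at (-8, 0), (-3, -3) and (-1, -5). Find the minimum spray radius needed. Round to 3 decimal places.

4.301

Call the three points A, B, C in the order given.
Side lengths²: AB² = 34, AC² = 74, BC² = 8.
Since AC² = 74 ≥ 34 + 8 = 42, the angle opposite AC is not acute, so the smallest enclosing circle has AC as diameter.
Centre = midpoint of AC = (-4.5, -2.5), r² = 74/4 = 18.5.
r = √(18.5) ≈ 4.301.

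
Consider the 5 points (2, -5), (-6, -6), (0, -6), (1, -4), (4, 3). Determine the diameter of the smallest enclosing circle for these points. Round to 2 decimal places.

13.45

The minimum enclosing circle of a finite set is fixed by two of the points (as a diameter) or three (as a circumcircle).
The farthest pair is (-6, -6)–(4, 3) with squared distance 181. The circle on this segment as diameter has centre (-1, -1.5) and r² = 181/4 = 45.25.
Check (2, -5): distance² to centre = 21.25 ≤ 45.25, so it lies inside.
All remaining points lie in this disk, and no smaller disk contains both endpoints, so this is the minimum enclosing circle.
Diameter = 2r = 2√(45.25) ≈ 13.45.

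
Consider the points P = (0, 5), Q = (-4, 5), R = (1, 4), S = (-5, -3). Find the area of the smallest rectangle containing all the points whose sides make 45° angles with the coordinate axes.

In coordinates u = x + y, v = x − y the rectangle is axis-aligned; the map (x,y)→(u,v) scales areas by 2.
u-values: 5, 1, 5, -8; range = 5 − (-8) = 13.
v-values: -5, -9, -3, -2; range = -2 − (-9) = 7.
Area = (13 × 7) / 2 = 45.5.

45.5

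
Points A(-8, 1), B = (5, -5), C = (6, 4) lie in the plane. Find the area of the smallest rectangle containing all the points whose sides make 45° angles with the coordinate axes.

In coordinates u = x + y, v = x − y the rectangle is axis-aligned; the map (x,y)→(u,v) scales areas by 2.
u-values: -7, 0, 10; range = 10 − (-7) = 17.
v-values: -9, 10, 2; range = 10 − (-9) = 19.
Area = (17 × 19) / 2 = 161.5.

161.5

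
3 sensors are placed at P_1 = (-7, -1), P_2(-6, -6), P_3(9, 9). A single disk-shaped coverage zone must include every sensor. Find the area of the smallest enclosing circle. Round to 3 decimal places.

Side lengths²: P_1P_2² = 26, P_1P_3² = 356, P_2P_3² = 450.
Since P_2P_3² = 450 ≥ 356 + 26 = 382, the angle opposite P_2P_3 is not acute, so the smallest enclosing circle has P_2P_3 as diameter.
Centre = midpoint of P_2P_3 = (1.5, 1.5), r² = 450/4 = 112.5.
Area = π·r² = π·112.5 ≈ 353.429.

353.429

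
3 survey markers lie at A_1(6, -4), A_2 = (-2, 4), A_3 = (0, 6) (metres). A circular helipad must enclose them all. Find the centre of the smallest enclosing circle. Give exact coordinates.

(3, 1)

Side lengths²: A_1A_2² = 128, A_1A_3² = 136, A_2A_3² = 8.
Since A_1A_3² = 136 ≥ 128 + 8 = 136, the angle opposite A_1A_3 is not acute, so the smallest enclosing circle has A_1A_3 as diameter.
Centre = midpoint of A_1A_3 = (3, 1), r² = 136/4 = 34.
Centre = (3, 1).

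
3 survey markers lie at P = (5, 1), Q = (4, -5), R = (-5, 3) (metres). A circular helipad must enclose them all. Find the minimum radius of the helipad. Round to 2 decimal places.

Side lengths²: PQ² = 37, PR² = 104, QR² = 145.
Since QR² = 145 ≥ 104 + 37 = 141, the angle opposite QR is not acute, so the smallest enclosing circle has QR as diameter.
Centre = midpoint of QR = (-0.5, -1), r² = 145/4 = 36.25.
r = √(36.25) ≈ 6.02.

6.02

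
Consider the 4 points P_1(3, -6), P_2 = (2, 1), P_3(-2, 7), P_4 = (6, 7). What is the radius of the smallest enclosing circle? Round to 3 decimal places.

7.147

A smallest enclosing disk is always determined by at most three of the input points on its boundary.
The minimum enclosing circle is determined by three boundary points: P_1, P_3, P_4.
Their circumcentre is (2, 14/13) with r² = 8633/169.
The farthest remaining point P_2 is at distance² 1/169 ≤ 8633/169.
r = √(8633/169) ≈ 7.147.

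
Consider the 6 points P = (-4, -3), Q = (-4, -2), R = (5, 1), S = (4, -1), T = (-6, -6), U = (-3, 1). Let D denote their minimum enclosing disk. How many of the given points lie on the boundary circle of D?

2

A smallest enclosing disk is always determined by at most three of the input points on its boundary.
The farthest pair is R–T with squared distance 170. The circle on this segment as diameter has centre (-0.5, -2.5) and r² = 170/4 = 42.5.
Check P: distance² to centre = 12.5 ≤ 42.5, so it lies inside.
All remaining points lie in this disk, and no smaller disk contains both endpoints, so this is the minimum enclosing circle.
The points at distance exactly r from the centre are R, T — 2 points.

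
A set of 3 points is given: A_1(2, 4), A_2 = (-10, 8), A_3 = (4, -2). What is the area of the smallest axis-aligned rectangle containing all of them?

140

x ranges over [-10, 4], width 14.
y ranges over [-2, 8], height 10.
Area = 14 × 10 = 140.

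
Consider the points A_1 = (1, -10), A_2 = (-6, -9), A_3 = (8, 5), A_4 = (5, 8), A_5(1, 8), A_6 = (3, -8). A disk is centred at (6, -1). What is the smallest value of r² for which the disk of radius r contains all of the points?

208

The required radius is the distance from (6, -1) to the farthest point.
Squared distances: 106, 208, 40, 82, 106, 58.
Maximum is 208, attained at A_2.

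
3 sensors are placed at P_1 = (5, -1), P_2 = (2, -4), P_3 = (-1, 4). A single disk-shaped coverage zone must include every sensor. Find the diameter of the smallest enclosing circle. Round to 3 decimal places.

8.579

Side lengths²: P_1P_2² = 18, P_1P_3² = 61, P_2P_3² = 73.
Since P_2P_3² = 73 < 61 + 18 = 79, the triangle is acute, so the smallest enclosing circle is the circumcircle.
Circumcentre = (19/22, 3/22), r² = 4453/242.
Diameter = 2r = 2√(4453/242) ≈ 8.579.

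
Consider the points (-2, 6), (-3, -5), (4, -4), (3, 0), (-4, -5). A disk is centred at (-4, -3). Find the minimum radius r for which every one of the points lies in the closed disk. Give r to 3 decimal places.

The required radius is the distance from (-4, -3) to the farthest point.
Squared distances: 85, 5, 65, 58, 4.
Maximum is 85, attained at (-2, 6).
r = √85 ≈ 9.220.

9.220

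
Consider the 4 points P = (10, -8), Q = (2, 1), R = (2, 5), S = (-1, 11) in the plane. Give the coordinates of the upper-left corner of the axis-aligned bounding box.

x-range [-1, 10], y-range [-8, 11].
The upper-left corner is (-1, 11).

(-1, 11)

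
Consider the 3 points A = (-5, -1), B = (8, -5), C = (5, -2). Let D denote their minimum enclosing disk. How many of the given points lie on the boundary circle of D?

2

Side lengths²: AB² = 185, AC² = 101, BC² = 18.
Since AB² = 185 ≥ 101 + 18 = 119, the angle opposite AB is not acute, so the smallest enclosing circle has AB as diameter.
Centre = midpoint of AB = (1.5, -3), r² = 185/4 = 46.25.
The points at distance exactly r from the centre are A, B — 2 points.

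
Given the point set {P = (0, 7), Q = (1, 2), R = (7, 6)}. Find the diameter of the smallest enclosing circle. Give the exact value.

130/17

Side lengths²: PQ² = 26, PR² = 50, QR² = 52.
Since QR² = 52 < 50 + 26 = 76, the triangle is acute, so the smallest enclosing circle is the circumcircle.
Circumcentre = (56/17, 86/17), r² = 4225/289.
Diameter = 2r = 2√(4225/289) = 130/17.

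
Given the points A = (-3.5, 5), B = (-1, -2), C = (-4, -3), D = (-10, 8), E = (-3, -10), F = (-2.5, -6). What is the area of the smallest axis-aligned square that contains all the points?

324

The bounding box has width 9 and height 18.
An axis-aligned square enclosing the set must have side ≥ max(width, height).
So the minimum side is max(9, 18) = 18.
Area = 18² = 324.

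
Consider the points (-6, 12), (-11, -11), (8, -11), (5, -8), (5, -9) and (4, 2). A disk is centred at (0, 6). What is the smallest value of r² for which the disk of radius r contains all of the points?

410

The required radius is the distance from (0, 6) to the farthest point.
Squared distances: 72, 410, 353, 221, 250, 32.
Maximum is 410, attained at (-11, -11).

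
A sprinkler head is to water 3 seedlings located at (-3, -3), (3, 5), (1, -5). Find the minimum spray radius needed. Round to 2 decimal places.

Call the three points A, B, C in the order given.
Side lengths²: AB² = 100, AC² = 20, BC² = 104.
Since BC² = 104 < 100 + 20 = 120, the triangle is acute, so the smallest enclosing circle is the circumcircle.
Circumcentre = (12/11, 2/11), r² = 3250/121.
r = √(3250/121) ≈ 5.18.

5.18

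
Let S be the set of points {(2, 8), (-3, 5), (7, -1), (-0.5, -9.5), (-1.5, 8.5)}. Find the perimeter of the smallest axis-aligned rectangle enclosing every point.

56

Width = max x − min x = 7 − (-3) = 10.
Height = max y − min y = 8.5 − (-9.5) = 18.
Perimeter = 2(10 + 18) = 56.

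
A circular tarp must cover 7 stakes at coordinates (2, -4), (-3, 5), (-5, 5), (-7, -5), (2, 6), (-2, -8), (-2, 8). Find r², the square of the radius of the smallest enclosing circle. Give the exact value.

64

The minimum enclosing circle of a finite set is fixed by two of the points (as a diameter) or three (as a circumcircle).
The farthest pair is (-2, -8)–(-2, 8) with squared distance 256. The circle on this segment as diameter has centre (-2, 0) and r² = 256/4 = 64.
Check (2, -4): distance² to centre = 32 ≤ 64, so it lies inside.
All remaining points lie in this disk, and no smaller disk contains both endpoints, so this is the minimum enclosing circle.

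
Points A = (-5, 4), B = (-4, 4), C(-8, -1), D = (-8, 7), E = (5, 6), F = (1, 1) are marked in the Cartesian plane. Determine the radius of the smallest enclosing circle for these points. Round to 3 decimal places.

The minimum enclosing circle of a finite set is fixed by two of the points (as a diameter) or three (as a circumcircle).
The minimum enclosing circle is determined by three boundary points: C, D, E.
Their circumcentre is (-23/13, 3) with r² = 9265/169.
The farthest remaining point F is at distance² 1972/169 ≤ 9265/169.
r = √(9265/169) ≈ 7.404.

7.404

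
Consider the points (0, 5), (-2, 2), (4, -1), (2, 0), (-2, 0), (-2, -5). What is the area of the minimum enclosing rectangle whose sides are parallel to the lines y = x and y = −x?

60

In coordinates u = x + y, v = x − y the rectangle is axis-aligned; the map (x,y)→(u,v) scales areas by 2.
u-values: 5, 0, 3, 2, -2, -7; range = 5 − (-7) = 12.
v-values: -5, -4, 5, 2, -2, 3; range = 5 − (-5) = 10.
Area = (12 × 10) / 2 = 60.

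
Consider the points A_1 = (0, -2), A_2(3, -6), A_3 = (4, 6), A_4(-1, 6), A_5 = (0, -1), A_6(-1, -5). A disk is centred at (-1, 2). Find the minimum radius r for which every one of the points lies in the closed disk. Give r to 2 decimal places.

8.94

The required radius is the distance from (-1, 2) to the farthest point.
Squared distances: 17, 80, 41, 16, 10, 49.
Maximum is 80, attained at A_2.
r = √80 ≈ 8.94.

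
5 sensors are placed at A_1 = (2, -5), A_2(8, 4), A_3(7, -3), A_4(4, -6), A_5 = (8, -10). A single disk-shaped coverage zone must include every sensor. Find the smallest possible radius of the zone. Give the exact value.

The minimum enclosing circle of a finite set is fixed by two of the points (as a diameter) or three (as a circumcircle).
The farthest pair is A_2–A_5 with squared distance 196. The circle on this segment as diameter has centre (8, -3) and r² = 196/4 = 49.
Check A_1: distance² to centre = 40 ≤ 49, so it lies inside.
All remaining points lie in this disk, and no smaller disk contains both endpoints, so this is the minimum enclosing circle.
r = √49 = 7.

7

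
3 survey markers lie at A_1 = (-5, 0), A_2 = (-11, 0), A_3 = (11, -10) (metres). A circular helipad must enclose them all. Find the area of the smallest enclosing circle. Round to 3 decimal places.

458.673

Side lengths²: A_1A_2² = 36, A_1A_3² = 356, A_2A_3² = 584.
Since A_2A_3² = 584 ≥ 356 + 36 = 392, the angle opposite A_2A_3 is not acute, so the smallest enclosing circle has A_2A_3 as diameter.
Centre = midpoint of A_2A_3 = (0, -5), r² = 584/4 = 146.
Area = π·r² = π·146 ≈ 458.673.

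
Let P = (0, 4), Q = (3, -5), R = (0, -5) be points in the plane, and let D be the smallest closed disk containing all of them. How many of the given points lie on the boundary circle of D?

Side lengths²: PQ² = 90, PR² = 81, QR² = 9.
Since PQ² = 90 ≥ 81 + 9 = 90, the angle opposite PQ is not acute, so the smallest enclosing circle has PQ as diameter.
Centre = midpoint of PQ = (1.5, -0.5), r² = 90/4 = 22.5.
The points at distance exactly r from the centre are P, Q, R — 3 points.

3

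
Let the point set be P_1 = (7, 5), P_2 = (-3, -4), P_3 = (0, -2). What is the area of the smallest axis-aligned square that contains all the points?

The bounding box has width 10 and height 9.
An axis-aligned square enclosing the set must have side ≥ max(width, height).
So the minimum side is max(10, 9) = 10.
Area = 10² = 100.

100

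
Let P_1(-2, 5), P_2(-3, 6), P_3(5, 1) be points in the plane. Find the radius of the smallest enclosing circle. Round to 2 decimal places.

Side lengths²: P_1P_2² = 2, P_1P_3² = 65, P_2P_3² = 89.
Since P_2P_3² = 89 ≥ 65 + 2 = 67, the angle opposite P_2P_3 is not acute, so the smallest enclosing circle has P_2P_3 as diameter.
Centre = midpoint of P_2P_3 = (1, 3.5), r² = 89/4 = 22.25.
r = √(22.25) ≈ 4.72.

4.72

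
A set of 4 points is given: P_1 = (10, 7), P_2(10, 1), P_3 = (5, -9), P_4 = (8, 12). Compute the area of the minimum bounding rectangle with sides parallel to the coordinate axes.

x ranges over [5, 10], width 5.
y ranges over [-9, 12], height 21.
Area = 5 × 21 = 105.

105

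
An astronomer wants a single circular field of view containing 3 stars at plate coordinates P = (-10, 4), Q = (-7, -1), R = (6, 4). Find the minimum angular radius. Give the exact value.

8

Side lengths²: PQ² = 34, PR² = 256, QR² = 194.
Since PR² = 256 ≥ 194 + 34 = 228, the angle opposite PR is not acute, so the smallest enclosing circle has PR as diameter.
Centre = midpoint of PR = (-2, 4), r² = 256/4 = 64.
r = √64 = 8.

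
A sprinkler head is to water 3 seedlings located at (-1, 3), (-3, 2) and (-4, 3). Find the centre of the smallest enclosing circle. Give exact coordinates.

Call the three points A, B, C in the order given.
Side lengths²: AB² = 5, AC² = 9, BC² = 2.
Since AC² = 9 ≥ 5 + 2 = 7, the angle opposite AC is not acute, so the smallest enclosing circle has AC as diameter.
Centre = midpoint of AC = (-2.5, 3), r² = 9/4 = 2.25.
Centre = (-2.5, 3).

(-2.5, 3)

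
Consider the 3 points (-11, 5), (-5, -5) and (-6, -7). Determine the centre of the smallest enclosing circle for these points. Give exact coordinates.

Call the three points A, B, C in the order given.
Side lengths²: AB² = 136, AC² = 169, BC² = 5.
Since AC² = 169 ≥ 136 + 5 = 141, the angle opposite AC is not acute, so the smallest enclosing circle has AC as diameter.
Centre = midpoint of AC = (-8.5, -1), r² = 169/4 = 42.25.
Centre = (-8.5, -1).

(-8.5, -1)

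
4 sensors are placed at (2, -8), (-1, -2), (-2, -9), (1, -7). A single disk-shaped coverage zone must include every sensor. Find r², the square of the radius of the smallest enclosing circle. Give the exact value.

2125/162

The minimum enclosing circle of a finite set is fixed by two of the points (as a diameter) or three (as a circumcircle).
The minimum enclosing circle is determined by three boundary points: (2, -8), (-1, -2), (-2, -9).
Their circumcentre is (-13/18, -101/18) with r² = 2125/162.
The farthest remaining point (1, -7) is at distance² 793/162 ≤ 2125/162.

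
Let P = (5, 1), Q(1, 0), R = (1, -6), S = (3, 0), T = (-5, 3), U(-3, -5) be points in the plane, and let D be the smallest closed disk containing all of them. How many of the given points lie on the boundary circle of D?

A smallest enclosing disk is always determined by at most three of the input points on its boundary.
The minimum enclosing circle is determined by three boundary points: P, R, T.
Their circumcentre is (-0.5, -0.5) with r² = 32.5.
The farthest remaining point U is at distance² 26.5 ≤ 32.5.
The points at distance exactly r from the centre are P, R, T — 3 points.

3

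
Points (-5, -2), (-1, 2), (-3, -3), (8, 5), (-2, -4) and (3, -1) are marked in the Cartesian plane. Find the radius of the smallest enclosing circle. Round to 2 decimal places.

7.38

By Welzl's lemma the MEC is supported by two points (diametrically opposite) or three points (on a circumcircle).
The farthest pair is (-5, -2)–(8, 5) with squared distance 218. The circle on this segment as diameter has centre (1.5, 1.5) and r² = 218/4 = 54.5.
Check (-1, 2): distance² to centre = 6.5 ≤ 54.5, so it lies inside.
All remaining points lie in this disk, and no smaller disk contains both endpoints, so this is the minimum enclosing circle.
r = √(54.5) ≈ 7.38.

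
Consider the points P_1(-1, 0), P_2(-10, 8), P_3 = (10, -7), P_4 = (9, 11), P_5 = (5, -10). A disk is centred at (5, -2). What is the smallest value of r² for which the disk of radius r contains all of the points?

325

The required radius is the distance from (5, -2) to the farthest point.
Squared distances: 40, 325, 50, 185, 64.
Maximum is 325, attained at P_2.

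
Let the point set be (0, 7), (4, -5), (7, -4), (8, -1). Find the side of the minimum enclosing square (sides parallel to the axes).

12

The bounding box has width 8 and height 12.
An axis-aligned square enclosing the set must have side ≥ max(width, height).
So the minimum side is max(8, 12) = 12.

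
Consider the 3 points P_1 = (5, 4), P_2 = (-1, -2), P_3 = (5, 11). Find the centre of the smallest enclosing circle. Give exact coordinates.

Side lengths²: P_1P_2² = 72, P_1P_3² = 49, P_2P_3² = 205.
Since P_2P_3² = 205 ≥ 72 + 49 = 121, the angle opposite P_2P_3 is not acute, so the smallest enclosing circle has P_2P_3 as diameter.
Centre = midpoint of P_2P_3 = (2, 4.5), r² = 205/4 = 51.25.
Centre = (2, 4.5).

(2, 4.5)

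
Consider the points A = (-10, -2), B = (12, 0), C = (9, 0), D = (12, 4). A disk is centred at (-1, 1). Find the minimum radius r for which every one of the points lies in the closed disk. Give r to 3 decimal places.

13.342

The required radius is the distance from (-1, 1) to the farthest point.
Squared distances: 90, 170, 101, 178.
Maximum is 178, attained at D.
r = √178 ≈ 13.342.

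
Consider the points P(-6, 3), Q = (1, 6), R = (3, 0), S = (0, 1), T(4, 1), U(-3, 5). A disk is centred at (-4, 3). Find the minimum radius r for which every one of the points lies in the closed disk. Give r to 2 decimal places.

8.25

The required radius is the distance from (-4, 3) to the farthest point.
Squared distances: 4, 34, 58, 20, 68, 5.
Maximum is 68, attained at T.
r = √68 ≈ 8.25.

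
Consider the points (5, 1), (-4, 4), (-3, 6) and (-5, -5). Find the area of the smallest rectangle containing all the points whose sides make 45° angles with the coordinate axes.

104

In coordinates u = x + y, v = x − y the rectangle is axis-aligned; the map (x,y)→(u,v) scales areas by 2.
u-values: 6, 0, 3, -10; range = 6 − (-10) = 16.
v-values: 4, -8, -9, 0; range = 4 − (-9) = 13.
Area = (16 × 13) / 2 = 104.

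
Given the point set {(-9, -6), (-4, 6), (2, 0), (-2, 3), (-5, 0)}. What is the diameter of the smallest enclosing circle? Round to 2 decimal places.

13.55

The minimum enclosing circle of a finite set is fixed by two of the points (as a diameter) or three (as a circumcircle).
The minimum enclosing circle is determined by three boundary points: (-9, -6), (-4, 6), (2, 0).
Their circumcentre is (-161/34, -25/34) with r² = 26533/578.
The farthest remaining point (-2, 3) is at distance² 12389/578 ≤ 26533/578.
Diameter = 2r = 2√(26533/578) ≈ 13.55.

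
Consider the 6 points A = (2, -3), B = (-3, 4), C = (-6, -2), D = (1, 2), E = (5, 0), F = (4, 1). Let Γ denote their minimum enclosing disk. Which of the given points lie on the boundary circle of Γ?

B, C, E

By Welzl's lemma the MEC is supported by two points (diametrically opposite) or three points (on a circumcircle).
The farthest pair is C–E with squared distance 125. The circle on this segment as diameter has centre (-0.5, -1) and r² = 125/4 = 31.25.
Check A: distance² to centre = 10.25 ≤ 31.25, so it lies inside.
All remaining points lie in this disk, and no smaller disk contains both endpoints, so this is the minimum enclosing circle.
The points at distance exactly r from the centre are B, C, E — 3 points.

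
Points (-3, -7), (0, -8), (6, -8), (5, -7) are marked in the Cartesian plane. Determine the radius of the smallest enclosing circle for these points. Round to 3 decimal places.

4.528

By Welzl's lemma the MEC is supported by two points (diametrically opposite) or three points (on a circumcircle).
The farthest pair is (-3, -7)–(6, -8) with squared distance 82. The circle on this segment as diameter has centre (1.5, -7.5) and r² = 82/4 = 20.5.
Check (0, -8): distance² to centre = 2.5 ≤ 20.5, so it lies inside.
All remaining points lie in this disk, and no smaller disk contains both endpoints, so this is the minimum enclosing circle.
r = √(20.5) ≈ 4.528.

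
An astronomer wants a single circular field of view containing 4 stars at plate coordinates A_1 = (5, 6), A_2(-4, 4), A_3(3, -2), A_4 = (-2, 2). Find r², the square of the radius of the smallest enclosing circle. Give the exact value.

26.5625

A smallest enclosing disk is always determined by at most three of the input points on its boundary.
The minimum enclosing circle is determined by three boundary points: A_1, A_2, A_3.
Their circumcentre is (1, 2.75) with r² = 26.5625.
The farthest remaining point A_4 is at distance² 9.5625 ≤ 26.5625.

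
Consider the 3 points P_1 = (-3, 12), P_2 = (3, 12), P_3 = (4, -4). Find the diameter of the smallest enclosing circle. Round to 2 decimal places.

17.46

Side lengths²: P_1P_2² = 36, P_1P_3² = 305, P_2P_3² = 257.
Since P_1P_3² = 305 ≥ 257 + 36 = 293, the angle opposite P_1P_3 is not acute, so the smallest enclosing circle has P_1P_3 as diameter.
Centre = midpoint of P_1P_3 = (0.5, 4), r² = 305/4 = 76.25.
Diameter = 2r = 2√(76.25) ≈ 17.46.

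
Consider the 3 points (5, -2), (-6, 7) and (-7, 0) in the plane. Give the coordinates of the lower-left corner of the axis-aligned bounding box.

x-range [-7, 5], y-range [-2, 7].
The lower-left corner is (-7, -2).

(-7, -2)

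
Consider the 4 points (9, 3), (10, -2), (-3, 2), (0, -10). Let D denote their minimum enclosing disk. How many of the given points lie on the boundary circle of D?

A smallest enclosing disk is always determined by at most three of the input points on its boundary.
The minimum enclosing circle is determined by three boundary points: (9, 3), (-3, 2), (0, -10).
Their circumcentre is (337/98, -271/98) with r² = 308125/4802.
The farthest remaining point (10, -2) is at distance² 209537/4802 ≤ 308125/4802.
The points at distance exactly r from the centre are (9, 3), (-3, 2), (0, -10) — 3 points.

3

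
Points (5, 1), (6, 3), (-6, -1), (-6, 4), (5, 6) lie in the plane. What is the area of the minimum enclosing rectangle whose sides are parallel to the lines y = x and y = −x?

126

In coordinates u = x + y, v = x − y the rectangle is axis-aligned; the map (x,y)→(u,v) scales areas by 2.
u-values: 6, 9, -7, -2, 11; range = 11 − (-7) = 18.
v-values: 4, 3, -5, -10, -1; range = 4 − (-10) = 14.
Area = (18 × 14) / 2 = 126.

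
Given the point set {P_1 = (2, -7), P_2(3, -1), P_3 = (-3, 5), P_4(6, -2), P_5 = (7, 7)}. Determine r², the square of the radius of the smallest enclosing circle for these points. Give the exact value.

The minimum enclosing circle of a finite set is fixed by two of the points (as a diameter) or three (as a circumcircle).
The minimum enclosing circle is determined by three boundary points: P_1, P_3, P_5.
Their circumcentre is (3.1, 0.5) with r² = 57.46.
The farthest remaining point P_4 is at distance² 14.66 ≤ 57.46.

57.46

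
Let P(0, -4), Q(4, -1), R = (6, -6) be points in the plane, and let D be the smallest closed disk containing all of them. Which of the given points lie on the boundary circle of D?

P, Q, R

Side lengths²: PQ² = 25, PR² = 40, QR² = 29.
Since PR² = 40 < 29 + 25 = 54, the triangle is acute, so the smallest enclosing circle is the circumcircle.
Circumcentre = (85/26, -109/26), r² = 3625/338.
The points at distance exactly r from the centre are P, Q, R — 3 points.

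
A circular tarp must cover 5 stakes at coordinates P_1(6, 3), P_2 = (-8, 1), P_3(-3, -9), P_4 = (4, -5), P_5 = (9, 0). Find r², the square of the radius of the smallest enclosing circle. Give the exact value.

The minimum enclosing circle of a finite set is fixed by two of the points (as a diameter) or three (as a circumcircle).
The minimum enclosing circle is determined by three boundary points: P_2, P_3, P_5.
Their circumcentre is (9/22, -23/22) with r² = 18125/242.
The farthest remaining point P_1 is at distance² 11525/242 ≤ 18125/242.

18125/242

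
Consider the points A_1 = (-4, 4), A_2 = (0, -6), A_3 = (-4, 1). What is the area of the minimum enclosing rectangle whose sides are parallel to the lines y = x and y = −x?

In coordinates u = x + y, v = x − y the rectangle is axis-aligned; the map (x,y)→(u,v) scales areas by 2.
u-values: 0, -6, -3; range = 0 − (-6) = 6.
v-values: -8, 6, -5; range = 6 − (-8) = 14.
Area = (6 × 14) / 2 = 42.

42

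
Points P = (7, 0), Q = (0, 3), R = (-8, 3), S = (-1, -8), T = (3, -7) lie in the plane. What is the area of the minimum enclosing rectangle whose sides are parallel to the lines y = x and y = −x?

In coordinates u = x + y, v = x − y the rectangle is axis-aligned; the map (x,y)→(u,v) scales areas by 2.
u-values: 7, 3, -5, -9, -4; range = 7 − (-9) = 16.
v-values: 7, -3, -11, 7, 10; range = 10 − (-11) = 21.
Area = (16 × 21) / 2 = 168.

168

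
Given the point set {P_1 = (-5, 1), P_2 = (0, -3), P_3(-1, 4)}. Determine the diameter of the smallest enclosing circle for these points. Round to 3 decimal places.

Side lengths²: P_1P_2² = 41, P_1P_3² = 25, P_2P_3² = 50.
Since P_2P_3² = 50 < 41 + 25 = 66, the triangle is acute, so the smallest enclosing circle is the circumcircle.
Circumcentre = (-87/62, 23/62), r² = 25625/1922.
Diameter = 2r = 2√(25625/1922) ≈ 7.303.

7.303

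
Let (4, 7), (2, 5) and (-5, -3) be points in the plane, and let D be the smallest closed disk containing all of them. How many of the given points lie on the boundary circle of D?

Call the three points A, B, C in the order given.
Side lengths²: AB² = 8, AC² = 181, BC² = 113.
Since AC² = 181 ≥ 113 + 8 = 121, the angle opposite AC is not acute, so the smallest enclosing circle has AC as diameter.
Centre = midpoint of AC = (-0.5, 2), r² = 181/4 = 45.25.
The points at distance exactly r from the centre are (4, 7), (-5, -3) — 2 points.

2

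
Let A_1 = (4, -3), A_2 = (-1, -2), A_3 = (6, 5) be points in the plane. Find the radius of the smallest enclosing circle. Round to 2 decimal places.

4.95

Side lengths²: A_1A_2² = 26, A_1A_3² = 68, A_2A_3² = 98.
Since A_2A_3² = 98 ≥ 68 + 26 = 94, the angle opposite A_2A_3 is not acute, so the smallest enclosing circle has A_2A_3 as diameter.
Centre = midpoint of A_2A_3 = (2.5, 1.5), r² = 98/4 = 24.5.
r = √(24.5) ≈ 4.95.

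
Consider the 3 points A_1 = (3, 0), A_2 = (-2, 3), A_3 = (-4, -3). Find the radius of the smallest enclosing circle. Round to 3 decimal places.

Side lengths²: A_1A_2² = 34, A_1A_3² = 58, A_2A_3² = 40.
Since A_1A_3² = 58 < 40 + 34 = 74, the triangle is acute, so the smallest enclosing circle is the circumcircle.
Circumcentre = (-5/6, -13/18), r² = 2465/162.
r = √(2465/162) ≈ 3.901.

3.901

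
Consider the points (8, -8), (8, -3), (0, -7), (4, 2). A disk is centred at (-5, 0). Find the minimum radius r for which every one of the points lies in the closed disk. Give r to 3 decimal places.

The required radius is the distance from (-5, 0) to the farthest point.
Squared distances: 233, 178, 74, 85.
Maximum is 233, attained at (8, -8).
r = √233 ≈ 15.264.

15.264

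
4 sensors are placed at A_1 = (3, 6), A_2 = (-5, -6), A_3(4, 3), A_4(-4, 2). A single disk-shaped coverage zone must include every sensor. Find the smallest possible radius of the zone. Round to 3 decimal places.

A smallest enclosing disk is always determined by at most three of the input points on its boundary.
The farthest pair is A_1–A_2 with squared distance 208. The circle on this segment as diameter has centre (-1, 0) and r² = 208/4 = 52.
Check A_3: distance² to centre = 34 ≤ 52, so it lies inside.
All remaining points lie in this disk, and no smaller disk contains both endpoints, so this is the minimum enclosing circle.
r = √52 ≈ 7.211.

7.211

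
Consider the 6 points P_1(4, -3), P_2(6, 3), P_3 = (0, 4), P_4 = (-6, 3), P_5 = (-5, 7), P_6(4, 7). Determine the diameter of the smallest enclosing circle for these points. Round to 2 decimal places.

13.45

The minimum enclosing circle of a finite set is fixed by two of the points (as a diameter) or three (as a circumcircle).
The farthest pair is P_1–P_5 with squared distance 181. The circle on this segment as diameter has centre (-0.5, 2) and r² = 181/4 = 45.25.
Check P_2: distance² to centre = 43.25 ≤ 45.25, so it lies inside.
All remaining points lie in this disk, and no smaller disk contains both endpoints, so this is the minimum enclosing circle.
Diameter = 2r = 2√(45.25) ≈ 13.45.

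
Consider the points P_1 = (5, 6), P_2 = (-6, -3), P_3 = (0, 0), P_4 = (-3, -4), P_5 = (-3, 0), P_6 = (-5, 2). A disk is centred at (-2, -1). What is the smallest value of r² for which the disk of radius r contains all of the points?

The required radius is the distance from (-2, -1) to the farthest point.
Squared distances: 98, 20, 5, 10, 2, 18.
Maximum is 98, attained at P_1.

98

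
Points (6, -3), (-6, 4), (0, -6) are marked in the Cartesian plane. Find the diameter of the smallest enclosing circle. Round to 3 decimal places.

13.892

Call the three points A, B, C in the order given.
Side lengths²: AB² = 193, AC² = 45, BC² = 136.
Since AB² = 193 ≥ 136 + 45 = 181, the angle opposite AB is not acute, so the smallest enclosing circle has AB as diameter.
Centre = midpoint of AB = (0, 0.5), r² = 193/4 = 48.25.
Diameter = 2r = 2√(48.25) ≈ 13.892.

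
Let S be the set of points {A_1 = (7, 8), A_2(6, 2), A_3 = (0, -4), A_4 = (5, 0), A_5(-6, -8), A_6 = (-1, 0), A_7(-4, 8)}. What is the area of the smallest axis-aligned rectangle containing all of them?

x ranges over [-6, 7], width 13.
y ranges over [-8, 8], height 16.
Area = 13 × 16 = 208.

208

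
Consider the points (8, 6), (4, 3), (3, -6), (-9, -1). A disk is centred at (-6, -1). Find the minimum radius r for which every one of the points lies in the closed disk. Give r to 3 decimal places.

The required radius is the distance from (-6, -1) to the farthest point.
Squared distances: 245, 116, 106, 9.
Maximum is 245, attained at (8, 6).
r = √245 ≈ 15.652.

15.652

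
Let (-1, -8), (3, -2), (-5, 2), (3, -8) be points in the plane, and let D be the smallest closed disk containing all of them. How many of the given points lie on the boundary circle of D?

The minimum enclosing circle of a finite set is fixed by two of the points (as a diameter) or three (as a circumcircle).
The farthest pair is (-5, 2)–(3, -8) with squared distance 164. The circle on this segment as diameter has centre (-1, -3) and r² = 164/4 = 41.
Check (-1, -8): distance² to centre = 25 ≤ 41, so it lies inside.
All remaining points lie in this disk, and no smaller disk contains both endpoints, so this is the minimum enclosing circle.
The points at distance exactly r from the centre are (-5, 2), (3, -8) — 2 points.

2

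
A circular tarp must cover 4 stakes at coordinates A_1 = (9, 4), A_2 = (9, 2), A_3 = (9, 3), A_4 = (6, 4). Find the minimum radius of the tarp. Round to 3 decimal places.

1.803

By Welzl's lemma the MEC is supported by two points (diametrically opposite) or three points (on a circumcircle).
The farthest pair is A_2–A_4 with squared distance 13. The circle on this segment as diameter has centre (7.5, 3) and r² = 13/4 = 3.25.
Check A_1: distance² to centre = 3.25 ≤ 3.25, so it lies inside.
All remaining points lie in this disk, and no smaller disk contains both endpoints, so this is the minimum enclosing circle.
r = √(3.25) ≈ 1.803.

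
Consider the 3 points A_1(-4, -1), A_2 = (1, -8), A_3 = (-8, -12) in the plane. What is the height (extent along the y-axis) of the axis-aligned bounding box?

max y = -1, min y = -12, so height = 11.

11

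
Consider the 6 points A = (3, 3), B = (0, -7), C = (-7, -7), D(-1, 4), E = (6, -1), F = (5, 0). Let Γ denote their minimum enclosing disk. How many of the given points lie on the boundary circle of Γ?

The minimum enclosing circle of a finite set is fixed by two of the points (as a diameter) or three (as a circumcircle).
The minimum enclosing circle is determined by three boundary points: A, C, E.
Their circumcentre is (-13/14, -43/14) with r² = 5125/98.
The farthest remaining point D is at distance² 4901/98 ≤ 5125/98.
The points at distance exactly r from the centre are A, C, E — 3 points.

3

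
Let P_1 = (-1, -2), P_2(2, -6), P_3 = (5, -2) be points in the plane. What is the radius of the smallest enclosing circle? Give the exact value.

3.125

Side lengths²: P_1P_2² = 25, P_1P_3² = 36, P_2P_3² = 25.
Since P_1P_3² = 36 < 25 + 25 = 50, the triangle is acute, so the smallest enclosing circle is the circumcircle.
Circumcentre = (2, -2.875), r² = 9.765625.
r = √(9.765625) = 3.125.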